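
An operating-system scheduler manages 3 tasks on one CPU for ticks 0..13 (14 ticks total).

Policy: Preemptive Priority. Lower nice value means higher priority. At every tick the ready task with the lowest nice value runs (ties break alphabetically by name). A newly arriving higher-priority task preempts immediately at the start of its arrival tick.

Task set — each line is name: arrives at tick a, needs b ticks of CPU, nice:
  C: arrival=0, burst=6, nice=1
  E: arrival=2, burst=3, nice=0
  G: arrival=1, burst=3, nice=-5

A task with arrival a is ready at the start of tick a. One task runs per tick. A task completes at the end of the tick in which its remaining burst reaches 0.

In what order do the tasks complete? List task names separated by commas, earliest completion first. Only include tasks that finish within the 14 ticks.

t=0: ready={C} → run C
t=1: ready={C,G} → run G
t=2: ready={C,E,G} → run G
t=3: ready={C,E,G} → run G
t=4: ready={C,E} → run E
t=5: ready={C,E} → run E
t=6: ready={C,E} → run E
t=7: ready={C} → run C
t=8: ready={C} → run C
t=9: ready={C} → run C
t=10: ready={C} → run C
t=11: ready={C} → run C
t=12: (idle)
t=13: (idle)

completion order = G, E, C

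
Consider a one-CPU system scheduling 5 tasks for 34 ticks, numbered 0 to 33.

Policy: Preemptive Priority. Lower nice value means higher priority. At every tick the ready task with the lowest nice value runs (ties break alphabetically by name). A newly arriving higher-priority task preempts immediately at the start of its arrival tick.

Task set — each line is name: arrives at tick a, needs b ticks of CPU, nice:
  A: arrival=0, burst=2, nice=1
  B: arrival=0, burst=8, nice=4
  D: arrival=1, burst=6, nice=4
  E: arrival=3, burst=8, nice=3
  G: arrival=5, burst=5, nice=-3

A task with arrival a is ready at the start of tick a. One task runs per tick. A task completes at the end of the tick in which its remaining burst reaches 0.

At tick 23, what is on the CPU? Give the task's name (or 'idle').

running at tick 23 = D

t=0: ready={A,B} → run A
t=1: ready={A,B,D} → run A
t=2: ready={B,D} → run B
t=3: ready={B,D,E} → run E
t=4: ready={B,D,E} → run E
t=5: ready={B,D,E,G} → run G
t=6: ready={B,D,E,G} → run G
t=7: ready={B,D,E,G} → run G
t=8: ready={B,D,E,G} → run G
t=9: ready={B,D,E,G} → run G
t=10: ready={B,D,E} → run E
t=11: ready={B,D,E} → run E
t=12: ready={B,D,E} → run E
t=13: ready={B,D,E} → run E
t=14: ready={B,D,E} → run E
t=15: ready={B,D,E} → run E
t=16: ready={B,D} → run B
t=17: ready={B,D} → run B
t=18: ready={B,D} → run B
t=19: ready={B,D} → run B
t=20: ready={B,D} → run B
t=21: ready={B,D} → run B
t=22: ready={B,D} → run B
t=23: ready={D} → run D
t=24: ready={D} → run D
t=25: ready={D} → run D
t=26: ready={D} → run D
t=27: ready={D} → run D
t=28: ready={D} → run D
t=29: (idle)
t=30: (idle)
t=31: (idle)
t=32: (idle)
t=33: (idle)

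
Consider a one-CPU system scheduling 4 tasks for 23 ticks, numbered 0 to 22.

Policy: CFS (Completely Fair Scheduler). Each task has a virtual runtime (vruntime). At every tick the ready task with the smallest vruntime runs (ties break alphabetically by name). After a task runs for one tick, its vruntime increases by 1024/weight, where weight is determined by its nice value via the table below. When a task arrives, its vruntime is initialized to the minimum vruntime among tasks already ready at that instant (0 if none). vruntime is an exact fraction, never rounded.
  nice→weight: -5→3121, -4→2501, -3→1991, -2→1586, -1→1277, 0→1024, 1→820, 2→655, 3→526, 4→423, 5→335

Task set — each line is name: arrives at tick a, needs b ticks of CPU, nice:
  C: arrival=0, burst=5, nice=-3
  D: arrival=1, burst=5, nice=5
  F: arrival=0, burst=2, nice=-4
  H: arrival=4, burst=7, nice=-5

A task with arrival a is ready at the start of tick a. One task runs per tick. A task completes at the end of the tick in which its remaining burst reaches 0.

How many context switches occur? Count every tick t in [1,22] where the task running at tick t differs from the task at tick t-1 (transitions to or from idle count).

context switches = 12

t=0: vr[C=0 F=0] → run C
t=1: vr[C=1024/1991 D=0 F=0] → run D
t=2: vr[C=1024/1991 D=1024/335 F=0] → run F
t=3: vr[C=1024/1991 D=1024/335 F=1024/2501] → run F
t=4: vr[C=1024/1991 D=1024/335 H=1024/1991] → run C
t=5: vr[C=2048/1991 D=1024/335 H=1024/1991] → run H
t=6: vr[C=2048/1991 D=1024/335 H=5234688/6213911] → run H
t=7: vr[C=2048/1991 D=1024/335 H=7273472/6213911] → run C
t=8: vr[C=3072/1991 D=1024/335 H=7273472/6213911] → run H
t=9: vr[C=3072/1991 D=1024/335 H=9312256/6213911] → run H
t=10: vr[C=3072/1991 D=1024/335 H=11351040/6213911] → run C
t=11: vr[C=4096/1991 D=1024/335 H=11351040/6213911] → run H
t=12: vr[C=4096/1991 D=1024/335 H=13389824/6213911] → run C
t=13: vr[D=1024/335 H=13389824/6213911] → run H
t=14: vr[D=1024/335 H=15428608/6213911] → run H
t=15: vr[D=1024/335] → run D
t=16: vr[D=2048/335] → run D
t=17: vr[D=3072/335] → run D
t=18: vr[D=4096/335] → run D
t=19: (idle)
t=20: (idle)
t=21: (idle)
t=22: (idle)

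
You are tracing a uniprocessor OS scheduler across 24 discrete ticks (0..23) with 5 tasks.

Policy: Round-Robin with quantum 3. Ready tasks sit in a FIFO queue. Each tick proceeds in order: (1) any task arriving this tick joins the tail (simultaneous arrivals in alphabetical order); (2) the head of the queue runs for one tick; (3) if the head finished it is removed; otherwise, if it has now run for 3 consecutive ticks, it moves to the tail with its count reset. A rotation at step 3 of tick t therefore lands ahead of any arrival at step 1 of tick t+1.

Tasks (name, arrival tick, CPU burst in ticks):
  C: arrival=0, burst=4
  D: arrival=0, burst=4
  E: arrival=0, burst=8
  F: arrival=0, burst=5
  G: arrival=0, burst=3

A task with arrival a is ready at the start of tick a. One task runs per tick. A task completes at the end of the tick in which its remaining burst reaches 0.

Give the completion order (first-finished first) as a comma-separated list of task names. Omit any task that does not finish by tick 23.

completion order = G, C, D, F, E

t=0: queue=[C,D,E,F,G] q_used=0 → run C
t=1: queue=[C,D,E,F,G] q_used=1 → run C
t=2: queue=[C,D,E,F,G] q_used=2 → run C
t=3: queue=[D,E,F,G,C] q_used=0 → run D
t=4: queue=[D,E,F,G,C] q_used=1 → run D
t=5: queue=[D,E,F,G,C] q_used=2 → run D
t=6: queue=[E,F,G,C,D] q_used=0 → run E
t=7: queue=[E,F,G,C,D] q_used=1 → run E
t=8: queue=[E,F,G,C,D] q_used=2 → run E
t=9: queue=[F,G,C,D,E] q_used=0 → run F
t=10: queue=[F,G,C,D,E] q_used=1 → run F
t=11: queue=[F,G,C,D,E] q_used=2 → run F
t=12: queue=[G,C,D,E,F] q_used=0 → run G
t=13: queue=[G,C,D,E,F] q_used=1 → run G
t=14: queue=[G,C,D,E,F] q_used=2 → run G
t=15: queue=[C,D,E,F] q_used=0 → run C
t=16: queue=[D,E,F] q_used=0 → run D
t=17: queue=[E,F] q_used=0 → run E
t=18: queue=[E,F] q_used=1 → run E
t=19: queue=[E,F] q_used=2 → run E
t=20: queue=[F,E] q_used=0 → run F
t=21: queue=[F,E] q_used=1 → run F
t=22: queue=[E] q_used=0 → run E
t=23: queue=[E] q_used=1 → run E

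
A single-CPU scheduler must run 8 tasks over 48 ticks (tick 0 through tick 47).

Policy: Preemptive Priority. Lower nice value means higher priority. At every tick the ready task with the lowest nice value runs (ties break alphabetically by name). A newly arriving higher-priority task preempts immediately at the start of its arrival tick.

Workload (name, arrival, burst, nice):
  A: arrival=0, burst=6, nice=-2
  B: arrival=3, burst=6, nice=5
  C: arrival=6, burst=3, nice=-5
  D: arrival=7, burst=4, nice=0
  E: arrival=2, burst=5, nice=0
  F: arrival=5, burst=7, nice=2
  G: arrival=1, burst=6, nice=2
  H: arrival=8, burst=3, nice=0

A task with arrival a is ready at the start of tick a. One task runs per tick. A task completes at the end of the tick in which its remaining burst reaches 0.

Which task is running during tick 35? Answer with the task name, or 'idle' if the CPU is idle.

running at tick 35 = B

t=0: ready={A} → run A
t=1: ready={A,G} → run A
t=2: ready={A,E,G} → run A
t=3: ready={A,B,E,G} → run A
t=4: ready={A,B,E,G} → run A
t=5: ready={A,B,E,F,G} → run A
t=6: ready={B,C,E,F,G} → run C
t=7: ready={B,C,D,E,F,G} → run C
t=8: ready={B,C,D,E,F,G,H} → run C
t=9: ready={B,D,E,F,G,H} → run D
t=10: ready={B,D,E,F,G,H} → run D
t=11: ready={B,D,E,F,G,H} → run D
t=12: ready={B,D,E,F,G,H} → run D
t=13: ready={B,E,F,G,H} → run E
t=14: ready={B,E,F,G,H} → run E
t=15: ready={B,E,F,G,H} → run E
t=16: ready={B,E,F,G,H} → run E
t=17: ready={B,E,F,G,H} → run E
t=18: ready={B,F,G,H} → run H
t=19: ready={B,F,G,H} → run H
t=20: ready={B,F,G,H} → run H
t=21: ready={B,F,G} → run F
t=22: ready={B,F,G} → run F
t=23: ready={B,F,G} → run F
t=24: ready={B,F,G} → run F
t=25: ready={B,F,G} → run F
t=26: ready={B,F,G} → run F
t=27: ready={B,F,G} → run F
t=28: ready={B,G} → run G
t=29: ready={B,G} → run G
t=30: ready={B,G} → run G
t=31: ready={B,G} → run G
t=32: ready={B,G} → run G
t=33: ready={B,G} → run G
t=34: ready={B} → run B
t=35: ready={B} → run B
t=36: ready={B} → run B
t=37: ready={B} → run B
t=38: ready={B} → run B
t=39: ready={B} → run B
t=40: (idle)
t=41: (idle)
t=42: (idle)
t=43: (idle)
t=44: (idle)
t=45: (idle)
t=46: (idle)
t=47: (idle)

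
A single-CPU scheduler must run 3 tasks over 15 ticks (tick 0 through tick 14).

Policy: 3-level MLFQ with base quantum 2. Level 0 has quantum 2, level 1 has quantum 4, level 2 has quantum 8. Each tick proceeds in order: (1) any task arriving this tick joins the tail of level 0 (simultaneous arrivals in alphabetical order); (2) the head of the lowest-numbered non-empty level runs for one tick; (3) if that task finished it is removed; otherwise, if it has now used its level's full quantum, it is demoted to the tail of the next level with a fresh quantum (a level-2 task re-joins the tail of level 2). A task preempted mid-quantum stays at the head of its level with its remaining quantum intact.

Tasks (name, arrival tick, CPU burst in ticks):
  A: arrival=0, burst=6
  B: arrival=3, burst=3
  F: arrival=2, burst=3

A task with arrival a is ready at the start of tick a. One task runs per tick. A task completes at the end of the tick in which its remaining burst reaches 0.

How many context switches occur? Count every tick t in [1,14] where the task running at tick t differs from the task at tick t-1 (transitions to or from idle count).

t=0: L0/L1/L2 = A/-/- → run A
t=1: L0/L1/L2 = A/-/- → run A
t=2: L0/L1/L2 = F/A/- → run F
t=3: L0/L1/L2 = FB/A/- → run F
t=4: L0/L1/L2 = B/AF/- → run B
t=5: L0/L1/L2 = B/AF/- → run B
t=6: L0/L1/L2 = -/AFB/- → run A
t=7: L0/L1/L2 = -/AFB/- → run A
t=8: L0/L1/L2 = -/AFB/- → run A
t=9: L0/L1/L2 = -/AFB/- → run A
t=10: L0/L1/L2 = -/FB/- → run F
t=11: L0/L1/L2 = -/B/- → run B
t=12: (idle)
t=13: (idle)
t=14: (idle)

context switches = 6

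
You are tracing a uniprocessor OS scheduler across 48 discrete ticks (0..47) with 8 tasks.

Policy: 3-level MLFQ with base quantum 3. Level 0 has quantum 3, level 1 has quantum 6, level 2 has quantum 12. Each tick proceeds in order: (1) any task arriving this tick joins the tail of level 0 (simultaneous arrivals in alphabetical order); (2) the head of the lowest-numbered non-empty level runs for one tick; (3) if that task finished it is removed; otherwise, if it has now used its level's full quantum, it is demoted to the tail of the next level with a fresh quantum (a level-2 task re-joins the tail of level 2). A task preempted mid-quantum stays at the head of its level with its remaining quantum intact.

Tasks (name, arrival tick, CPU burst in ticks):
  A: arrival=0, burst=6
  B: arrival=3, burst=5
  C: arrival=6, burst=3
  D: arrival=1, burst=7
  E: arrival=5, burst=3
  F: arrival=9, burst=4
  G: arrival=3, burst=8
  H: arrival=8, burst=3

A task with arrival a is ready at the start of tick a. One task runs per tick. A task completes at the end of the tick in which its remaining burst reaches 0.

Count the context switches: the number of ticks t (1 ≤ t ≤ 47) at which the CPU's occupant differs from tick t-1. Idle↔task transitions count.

context switches = 13

t=0: L0/L1/L2 = A/-/- → run A
t=1: L0/L1/L2 = AD/-/- → run A
t=2: L0/L1/L2 = AD/-/- → run A
t=3: L0/L1/L2 = DBG/A/- → run D
t=4: L0/L1/L2 = DBG/A/- → run D
t=5: L0/L1/L2 = DBGE/A/- → run D
t=6: L0/L1/L2 = BGEC/AD/- → run B
t=7: L0/L1/L2 = BGEC/AD/- → run B
t=8: L0/L1/L2 = BGECH/AD/- → run B
t=9: L0/L1/L2 = GECHF/ADB/- → run G
t=10: L0/L1/L2 = GECHF/ADB/- → run G
t=11: L0/L1/L2 = GECHF/ADB/- → run G
t=12: L0/L1/L2 = ECHF/ADBG/- → run E
t=13: L0/L1/L2 = ECHF/ADBG/- → run E
t=14: L0/L1/L2 = ECHF/ADBG/- → run E
t=15: L0/L1/L2 = CHF/ADBG/- → run C
t=16: L0/L1/L2 = CHF/ADBG/- → run C
t=17: L0/L1/L2 = CHF/ADBG/- → run C
t=18: L0/L1/L2 = HF/ADBG/- → run H
t=19: L0/L1/L2 = HF/ADBG/- → run H
t=20: L0/L1/L2 = HF/ADBG/- → run H
t=21: L0/L1/L2 = F/ADBG/- → run F
t=22: L0/L1/L2 = F/ADBG/- → run F
t=23: L0/L1/L2 = F/ADBG/- → run F
t=24: L0/L1/L2 = -/ADBGF/- → run A
t=25: L0/L1/L2 = -/ADBGF/- → run A
t=26: L0/L1/L2 = -/ADBGF/- → run A
t=27: L0/L1/L2 = -/DBGF/- → run D
t=28: L0/L1/L2 = -/DBGF/- → run D
t=29: L0/L1/L2 = -/DBGF/- → run D
t=30: L0/L1/L2 = -/DBGF/- → run D
t=31: L0/L1/L2 = -/BGF/- → run B
t=32: L0/L1/L2 = -/BGF/- → run B
t=33: L0/L1/L2 = -/GF/- → run G
t=34: L0/L1/L2 = -/GF/- → run G
t=35: L0/L1/L2 = -/GF/- → run G
t=36: L0/L1/L2 = -/GF/- → run G
t=37: L0/L1/L2 = -/GF/- → run G
t=38: L0/L1/L2 = -/F/- → run F
t=39: (idle)
t=40: (idle)
t=41: (idle)
t=42: (idle)
t=43: (idle)
t=44: (idle)
t=45: (idle)
t=46: (idle)
t=47: (idle)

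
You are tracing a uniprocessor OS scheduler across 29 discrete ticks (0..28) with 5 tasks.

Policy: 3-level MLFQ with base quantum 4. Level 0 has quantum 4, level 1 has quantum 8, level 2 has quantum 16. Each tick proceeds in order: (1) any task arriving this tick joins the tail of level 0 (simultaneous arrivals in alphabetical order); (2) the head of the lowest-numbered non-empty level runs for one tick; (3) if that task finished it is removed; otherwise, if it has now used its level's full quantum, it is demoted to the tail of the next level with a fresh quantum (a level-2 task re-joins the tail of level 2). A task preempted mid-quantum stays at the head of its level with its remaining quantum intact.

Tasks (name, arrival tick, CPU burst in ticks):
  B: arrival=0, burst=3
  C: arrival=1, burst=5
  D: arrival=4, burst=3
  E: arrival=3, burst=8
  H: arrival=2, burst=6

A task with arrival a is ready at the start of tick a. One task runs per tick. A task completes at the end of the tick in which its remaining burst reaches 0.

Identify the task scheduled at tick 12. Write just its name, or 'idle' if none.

t=0: L0/L1/L2 = B/-/- → run B
t=1: L0/L1/L2 = BC/-/- → run B
t=2: L0/L1/L2 = BCH/-/- → run B
t=3: L0/L1/L2 = CHE/-/- → run C
t=4: L0/L1/L2 = CHED/-/- → run C
t=5: L0/L1/L2 = CHED/-/- → run C
t=6: L0/L1/L2 = CHED/-/- → run C
t=7: L0/L1/L2 = HED/C/- → run H
t=8: L0/L1/L2 = HED/C/- → run H
t=9: L0/L1/L2 = HED/C/- → run H
t=10: L0/L1/L2 = HED/C/- → run H
t=11: L0/L1/L2 = ED/CH/- → run E
t=12: L0/L1/L2 = ED/CH/- → run E
t=13: L0/L1/L2 = ED/CH/- → run E
t=14: L0/L1/L2 = ED/CH/- → run E
t=15: L0/L1/L2 = D/CHE/- → run D
t=16: L0/L1/L2 = D/CHE/- → run D
t=17: L0/L1/L2 = D/CHE/- → run D
t=18: L0/L1/L2 = -/CHE/- → run C
t=19: L0/L1/L2 = -/HE/- → run H
t=20: L0/L1/L2 = -/HE/- → run H
t=21: L0/L1/L2 = -/E/- → run E
t=22: L0/L1/L2 = -/E/- → run E
t=23: L0/L1/L2 = -/E/- → run E
t=24: L0/L1/L2 = -/E/- → run E
t=25: (idle)
t=26: (idle)
t=27: (idle)
t=28: (idle)

running at tick 12 = E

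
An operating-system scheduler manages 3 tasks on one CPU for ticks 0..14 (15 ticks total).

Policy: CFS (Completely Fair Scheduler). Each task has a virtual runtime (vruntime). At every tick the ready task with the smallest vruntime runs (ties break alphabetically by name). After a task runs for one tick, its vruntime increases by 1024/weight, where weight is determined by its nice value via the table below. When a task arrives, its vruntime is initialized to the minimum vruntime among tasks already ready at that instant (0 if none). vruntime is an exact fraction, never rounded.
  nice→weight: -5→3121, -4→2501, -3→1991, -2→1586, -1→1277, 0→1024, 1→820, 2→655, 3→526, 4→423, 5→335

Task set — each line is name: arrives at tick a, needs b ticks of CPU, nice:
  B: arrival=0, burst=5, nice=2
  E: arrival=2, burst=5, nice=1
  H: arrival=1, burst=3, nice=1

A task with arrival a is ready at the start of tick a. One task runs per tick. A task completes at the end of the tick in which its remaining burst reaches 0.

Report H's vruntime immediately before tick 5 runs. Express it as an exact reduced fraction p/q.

vruntime(H, start of tick 5) = 15104/5371

t=0: vr[B=0] → run B
t=1: vr[B=1024/655 H=1024/655] → run B
t=2: vr[B=2048/655 E=1024/655 H=1024/655] → run E
t=3: vr[B=2048/655 E=15104/5371 H=1024/655] → run H
t=4: vr[B=2048/655 E=15104/5371 H=15104/5371] → run E
t=5: vr[B=2048/655 E=109056/26855 H=15104/5371] → run H
t=6: vr[B=2048/655 E=109056/26855 H=109056/26855] → run B
t=7: vr[B=3072/655 E=109056/26855 H=109056/26855] → run E
t=8: vr[B=3072/655 E=142592/26855 H=109056/26855] → run H
t=9: vr[B=3072/655 E=142592/26855] → run B
t=10: vr[B=4096/655 E=142592/26855] → run E
t=11: vr[B=4096/655 E=176128/26855] → run B
t=12: vr[E=176128/26855] → run E
t=13: (idle)
t=14: (idle)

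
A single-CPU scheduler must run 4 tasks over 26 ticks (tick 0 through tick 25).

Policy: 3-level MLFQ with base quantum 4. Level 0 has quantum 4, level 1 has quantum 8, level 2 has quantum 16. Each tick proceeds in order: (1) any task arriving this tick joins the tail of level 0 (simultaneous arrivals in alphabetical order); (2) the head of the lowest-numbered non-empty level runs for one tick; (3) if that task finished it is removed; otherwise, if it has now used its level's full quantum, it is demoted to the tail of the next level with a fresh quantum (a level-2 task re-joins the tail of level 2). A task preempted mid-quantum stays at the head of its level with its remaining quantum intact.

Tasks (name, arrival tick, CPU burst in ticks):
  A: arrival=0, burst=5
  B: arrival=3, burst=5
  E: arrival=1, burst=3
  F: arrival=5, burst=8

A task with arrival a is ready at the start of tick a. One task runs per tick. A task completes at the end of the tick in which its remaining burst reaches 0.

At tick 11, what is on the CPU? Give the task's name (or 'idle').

t=0: L0/L1/L2 = A/-/- → run A
t=1: L0/L1/L2 = AE/-/- → run A
t=2: L0/L1/L2 = AE/-/- → run A
t=3: L0/L1/L2 = AEB/-/- → run A
t=4: L0/L1/L2 = EB/A/- → run E
t=5: L0/L1/L2 = EBF/A/- → run E
t=6: L0/L1/L2 = EBF/A/- → run E
t=7: L0/L1/L2 = BF/A/- → run B
t=8: L0/L1/L2 = BF/A/- → run B
t=9: L0/L1/L2 = BF/A/- → run B
t=10: L0/L1/L2 = BF/A/- → run B
t=11: L0/L1/L2 = F/AB/- → run F
t=12: L0/L1/L2 = F/AB/- → run F
t=13: L0/L1/L2 = F/AB/- → run F
t=14: L0/L1/L2 = F/AB/- → run F
t=15: L0/L1/L2 = -/ABF/- → run A
t=16: L0/L1/L2 = -/BF/- → run B
t=17: L0/L1/L2 = -/F/- → run F
t=18: L0/L1/L2 = -/F/- → run F
t=19: L0/L1/L2 = -/F/- → run F
t=20: L0/L1/L2 = -/F/- → run F
t=21: (idle)
t=22: (idle)
t=23: (idle)
t=24: (idle)
t=25: (idle)

running at tick 11 = F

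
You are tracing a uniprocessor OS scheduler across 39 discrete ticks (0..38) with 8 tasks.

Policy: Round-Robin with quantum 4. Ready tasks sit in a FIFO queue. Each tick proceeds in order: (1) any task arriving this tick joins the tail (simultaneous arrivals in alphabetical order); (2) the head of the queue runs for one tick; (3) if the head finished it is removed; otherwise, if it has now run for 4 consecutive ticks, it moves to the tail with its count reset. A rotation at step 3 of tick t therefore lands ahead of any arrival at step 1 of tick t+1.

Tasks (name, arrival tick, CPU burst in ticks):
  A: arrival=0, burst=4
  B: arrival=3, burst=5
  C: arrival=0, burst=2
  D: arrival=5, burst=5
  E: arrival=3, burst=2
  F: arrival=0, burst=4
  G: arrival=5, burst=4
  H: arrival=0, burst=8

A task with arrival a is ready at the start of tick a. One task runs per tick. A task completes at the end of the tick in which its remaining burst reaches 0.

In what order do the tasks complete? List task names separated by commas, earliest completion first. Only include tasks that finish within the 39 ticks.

t=0: queue=[A,C,F,H] q_used=0 → run A
t=1: queue=[A,C,F,H] q_used=1 → run A
t=2: queue=[A,C,F,H] q_used=2 → run A
t=3: queue=[A,C,F,H,B,E] q_used=3 → run A
t=4: queue=[C,F,H,B,E] q_used=0 → run C
t=5: queue=[C,F,H,B,E,D,G] q_used=1 → run C
t=6: queue=[F,H,B,E,D,G] q_used=0 → run F
t=7: queue=[F,H,B,E,D,G] q_used=1 → run F
t=8: queue=[F,H,B,E,D,G] q_used=2 → run F
t=9: queue=[F,H,B,E,D,G] q_used=3 → run F
t=10: queue=[H,B,E,D,G] q_used=0 → run H
t=11: queue=[H,B,E,D,G] q_used=1 → run H
t=12: queue=[H,B,E,D,G] q_used=2 → run H
t=13: queue=[H,B,E,D,G] q_used=3 → run H
t=14: queue=[B,E,D,G,H] q_used=0 → run B
t=15: queue=[B,E,D,G,H] q_used=1 → run B
t=16: queue=[B,E,D,G,H] q_used=2 → run B
t=17: queue=[B,E,D,G,H] q_used=3 → run B
t=18: queue=[E,D,G,H,B] q_used=0 → run E
t=19: queue=[E,D,G,H,B] q_used=1 → run E
t=20: queue=[D,G,H,B] q_used=0 → run D
t=21: queue=[D,G,H,B] q_used=1 → run D
t=22: queue=[D,G,H,B] q_used=2 → run D
t=23: queue=[D,G,H,B] q_used=3 → run D
t=24: queue=[G,H,B,D] q_used=0 → run G
t=25: queue=[G,H,B,D] q_used=1 → run G
t=26: queue=[G,H,B,D] q_used=2 → run G
t=27: queue=[G,H,B,D] q_used=3 → run G
t=28: queue=[H,B,D] q_used=0 → run H
t=29: queue=[H,B,D] q_used=1 → run H
t=30: queue=[H,B,D] q_used=2 → run H
t=31: queue=[H,B,D] q_used=3 → run H
t=32: queue=[B,D] q_used=0 → run B
t=33: queue=[D] q_used=0 → run D
t=34: (idle)
t=35: (idle)
t=36: (idle)
t=37: (idle)
t=38: (idle)

completion order = A, C, F, E, G, H, B, D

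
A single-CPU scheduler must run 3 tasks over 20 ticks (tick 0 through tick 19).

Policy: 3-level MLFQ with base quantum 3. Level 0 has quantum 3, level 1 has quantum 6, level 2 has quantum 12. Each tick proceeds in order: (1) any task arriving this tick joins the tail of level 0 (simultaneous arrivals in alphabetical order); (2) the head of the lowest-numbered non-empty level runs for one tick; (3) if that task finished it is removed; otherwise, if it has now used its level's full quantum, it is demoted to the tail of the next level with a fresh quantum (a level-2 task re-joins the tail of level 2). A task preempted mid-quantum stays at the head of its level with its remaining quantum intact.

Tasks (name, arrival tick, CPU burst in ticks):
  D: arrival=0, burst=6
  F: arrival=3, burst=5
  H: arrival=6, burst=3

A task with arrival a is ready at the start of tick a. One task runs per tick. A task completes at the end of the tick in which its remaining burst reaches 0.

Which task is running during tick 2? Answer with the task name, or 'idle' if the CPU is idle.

running at tick 2 = D

t=0: L0/L1/L2 = D/-/- → run D
t=1: L0/L1/L2 = D/-/- → run D
t=2: L0/L1/L2 = D/-/- → run D
t=3: L0/L1/L2 = F/D/- → run F
t=4: L0/L1/L2 = F/D/- → run F
t=5: L0/L1/L2 = F/D/- → run F
t=6: L0/L1/L2 = H/DF/- → run H
t=7: L0/L1/L2 = H/DF/- → run H
t=8: L0/L1/L2 = H/DF/- → run H
t=9: L0/L1/L2 = -/DF/- → run D
t=10: L0/L1/L2 = -/DF/- → run D
t=11: L0/L1/L2 = -/DF/- → run D
t=12: L0/L1/L2 = -/F/- → run F
t=13: L0/L1/L2 = -/F/- → run F
t=14: (idle)
t=15: (idle)
t=16: (idle)
t=17: (idle)
t=18: (idle)
t=19: (idle)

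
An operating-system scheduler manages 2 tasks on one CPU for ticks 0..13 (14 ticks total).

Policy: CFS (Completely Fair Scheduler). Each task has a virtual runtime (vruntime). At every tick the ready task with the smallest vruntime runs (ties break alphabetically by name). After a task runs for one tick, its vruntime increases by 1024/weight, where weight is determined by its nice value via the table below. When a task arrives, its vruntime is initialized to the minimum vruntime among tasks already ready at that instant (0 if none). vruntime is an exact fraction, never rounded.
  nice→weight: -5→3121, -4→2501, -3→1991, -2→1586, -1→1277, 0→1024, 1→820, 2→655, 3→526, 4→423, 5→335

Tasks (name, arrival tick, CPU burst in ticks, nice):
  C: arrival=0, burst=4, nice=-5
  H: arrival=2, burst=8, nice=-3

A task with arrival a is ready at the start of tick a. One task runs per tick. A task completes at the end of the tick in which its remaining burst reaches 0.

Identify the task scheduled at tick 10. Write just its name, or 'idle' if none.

t=0: vr[C=0] → run C
t=1: vr[C=1024/3121] → run C
t=2: vr[C=2048/3121 H=2048/3121] → run C
t=3: vr[C=3072/3121 H=2048/3121] → run H
t=4: vr[C=3072/3121 H=7273472/6213911] → run C
t=5: vr[H=7273472/6213911] → run H
t=6: vr[H=10469376/6213911] → run H
t=7: vr[H=13665280/6213911] → run H
t=8: vr[H=16861184/6213911] → run H
t=9: vr[H=20057088/6213911] → run H
t=10: vr[H=23252992/6213911] → run H
t=11: vr[H=26448896/6213911] → run H
t=12: (idle)
t=13: (idle)

running at tick 10 = H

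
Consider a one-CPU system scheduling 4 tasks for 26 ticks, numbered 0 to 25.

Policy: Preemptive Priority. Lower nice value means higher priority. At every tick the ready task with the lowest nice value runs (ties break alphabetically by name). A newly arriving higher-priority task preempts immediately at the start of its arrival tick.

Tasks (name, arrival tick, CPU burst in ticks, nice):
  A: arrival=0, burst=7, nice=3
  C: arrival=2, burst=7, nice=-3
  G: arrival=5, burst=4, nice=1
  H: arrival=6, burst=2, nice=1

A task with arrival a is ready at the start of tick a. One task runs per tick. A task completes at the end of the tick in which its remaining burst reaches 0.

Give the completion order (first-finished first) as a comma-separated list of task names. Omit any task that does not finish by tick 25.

t=0: ready={A} → run A
t=1: ready={A} → run A
t=2: ready={A,C} → run C
t=3: ready={A,C} → run C
t=4: ready={A,C} → run C
t=5: ready={A,C,G} → run C
t=6: ready={A,C,G,H} → run C
t=7: ready={A,C,G,H} → run C
t=8: ready={A,C,G,H} → run C
t=9: ready={A,G,H} → run G
t=10: ready={A,G,H} → run G
t=11: ready={A,G,H} → run G
t=12: ready={A,G,H} → run G
t=13: ready={A,H} → run H
t=14: ready={A,H} → run H
t=15: ready={A} → run A
t=16: ready={A} → run A
t=17: ready={A} → run A
t=18: ready={A} → run A
t=19: ready={A} → run A
t=20: (idle)
t=21: (idle)
t=22: (idle)
t=23: (idle)
t=24: (idle)
t=25: (idle)

completion order = C, G, H, A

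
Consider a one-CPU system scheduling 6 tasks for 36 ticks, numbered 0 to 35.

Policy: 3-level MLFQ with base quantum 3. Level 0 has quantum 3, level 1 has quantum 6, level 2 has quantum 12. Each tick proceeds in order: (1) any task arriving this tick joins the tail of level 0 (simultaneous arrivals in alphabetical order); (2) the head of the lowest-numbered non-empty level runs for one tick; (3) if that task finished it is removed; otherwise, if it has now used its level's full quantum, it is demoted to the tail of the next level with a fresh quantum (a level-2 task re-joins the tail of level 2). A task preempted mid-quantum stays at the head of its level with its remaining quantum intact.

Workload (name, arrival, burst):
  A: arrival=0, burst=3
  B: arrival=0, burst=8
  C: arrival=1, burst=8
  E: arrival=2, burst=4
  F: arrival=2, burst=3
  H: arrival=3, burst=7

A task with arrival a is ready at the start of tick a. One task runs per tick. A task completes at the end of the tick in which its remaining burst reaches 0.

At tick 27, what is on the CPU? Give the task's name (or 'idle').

t=0: L0/L1/L2 = AB/-/- → run A
t=1: L0/L1/L2 = ABC/-/- → run A
t=2: L0/L1/L2 = ABCEF/-/- → run A
t=3: L0/L1/L2 = BCEFH/-/- → run B
t=4: L0/L1/L2 = BCEFH/-/- → run B
t=5: L0/L1/L2 = BCEFH/-/- → run B
t=6: L0/L1/L2 = CEFH/B/- → run C
t=7: L0/L1/L2 = CEFH/B/- → run C
t=8: L0/L1/L2 = CEFH/B/- → run C
t=9: L0/L1/L2 = EFH/BC/- → run E
t=10: L0/L1/L2 = EFH/BC/- → run E
t=11: L0/L1/L2 = EFH/BC/- → run E
t=12: L0/L1/L2 = FH/BCE/- → run F
t=13: L0/L1/L2 = FH/BCE/- → run F
t=14: L0/L1/L2 = FH/BCE/- → run F
t=15: L0/L1/L2 = H/BCE/- → run H
t=16: L0/L1/L2 = H/BCE/- → run H
t=17: L0/L1/L2 = H/BCE/- → run H
t=18: L0/L1/L2 = -/BCEH/- → run B
t=19: L0/L1/L2 = -/BCEH/- → run B
t=20: L0/L1/L2 = -/BCEH/- → run B
t=21: L0/L1/L2 = -/BCEH/- → run B
t=22: L0/L1/L2 = -/BCEH/- → run B
t=23: L0/L1/L2 = -/CEH/- → run C
t=24: L0/L1/L2 = -/CEH/- → run C
t=25: L0/L1/L2 = -/CEH/- → run C
t=26: L0/L1/L2 = -/CEH/- → run C
t=27: L0/L1/L2 = -/CEH/- → run C
t=28: L0/L1/L2 = -/EH/- → run E
t=29: L0/L1/L2 = -/H/- → run H
t=30: L0/L1/L2 = -/H/- → run H
t=31: L0/L1/L2 = -/H/- → run H
t=32: L0/L1/L2 = -/H/- → run H
t=33: (idle)
t=34: (idle)
t=35: (idle)

running at tick 27 = C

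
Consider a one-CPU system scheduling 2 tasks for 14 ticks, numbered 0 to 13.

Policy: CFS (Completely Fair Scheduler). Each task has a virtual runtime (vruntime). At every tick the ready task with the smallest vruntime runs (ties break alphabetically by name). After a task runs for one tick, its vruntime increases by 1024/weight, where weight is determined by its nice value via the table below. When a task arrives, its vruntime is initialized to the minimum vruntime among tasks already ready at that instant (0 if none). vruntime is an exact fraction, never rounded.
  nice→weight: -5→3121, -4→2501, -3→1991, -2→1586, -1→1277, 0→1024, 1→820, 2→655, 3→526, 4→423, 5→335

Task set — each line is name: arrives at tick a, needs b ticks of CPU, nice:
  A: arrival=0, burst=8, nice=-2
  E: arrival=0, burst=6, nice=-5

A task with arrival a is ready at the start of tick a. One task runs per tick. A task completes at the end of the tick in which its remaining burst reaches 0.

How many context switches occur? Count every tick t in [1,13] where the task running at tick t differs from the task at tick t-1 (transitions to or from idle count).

context switches = 6

t=0: vr[A=0 E=0] → run A
t=1: vr[A=512/793 E=0] → run E
t=2: vr[A=512/793 E=1024/3121] → run E
t=3: vr[A=512/793 E=2048/3121] → run A
t=4: vr[A=1024/793 E=2048/3121] → run E
t=5: vr[A=1024/793 E=3072/3121] → run E
t=6: vr[A=1024/793 E=4096/3121] → run A
t=7: vr[A=1536/793 E=4096/3121] → run E
t=8: vr[A=1536/793 E=5120/3121] → run E
t=9: vr[A=1536/793] → run A
t=10: vr[A=2048/793] → run A
t=11: vr[A=2560/793] → run A
t=12: vr[A=3072/793] → run A
t=13: vr[A=3584/793] → run A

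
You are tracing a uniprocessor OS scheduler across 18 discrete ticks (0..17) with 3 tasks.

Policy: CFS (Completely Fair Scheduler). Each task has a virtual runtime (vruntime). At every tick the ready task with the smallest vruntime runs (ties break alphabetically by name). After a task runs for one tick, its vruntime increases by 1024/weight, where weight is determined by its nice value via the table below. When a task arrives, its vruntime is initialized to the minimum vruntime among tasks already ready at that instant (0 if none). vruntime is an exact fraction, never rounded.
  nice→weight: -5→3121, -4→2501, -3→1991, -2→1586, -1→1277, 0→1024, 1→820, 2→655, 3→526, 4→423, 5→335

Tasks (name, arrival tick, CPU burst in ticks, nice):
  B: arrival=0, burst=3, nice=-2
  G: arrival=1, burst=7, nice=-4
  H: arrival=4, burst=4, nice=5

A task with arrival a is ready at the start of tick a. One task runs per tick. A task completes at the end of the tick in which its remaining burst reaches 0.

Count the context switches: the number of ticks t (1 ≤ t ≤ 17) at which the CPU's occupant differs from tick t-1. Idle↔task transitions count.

t=0: vr[B=0] → run B
t=1: vr[B=512/793 G=512/793] → run B
t=2: vr[B=1024/793 G=512/793] → run G
t=3: vr[B=1024/793 G=34304/32513] → run G
t=4: vr[B=1024/793 G=47616/32513 H=1024/793] → run B
t=5: vr[G=47616/32513 H=1024/793] → run H
t=6: vr[G=47616/32513 H=1155072/265655] → run G
t=7: vr[G=60928/32513 H=1155072/265655] → run G
t=8: vr[G=74240/32513 H=1155072/265655] → run G
t=9: vr[G=87552/32513 H=1155072/265655] → run G
t=10: vr[G=100864/32513 H=1155072/265655] → run G
t=11: vr[H=1155072/265655] → run H
t=12: vr[H=1967104/265655] → run H
t=13: vr[H=2779136/265655] → run H
t=14: (idle)
t=15: (idle)
t=16: (idle)
t=17: (idle)

context switches = 6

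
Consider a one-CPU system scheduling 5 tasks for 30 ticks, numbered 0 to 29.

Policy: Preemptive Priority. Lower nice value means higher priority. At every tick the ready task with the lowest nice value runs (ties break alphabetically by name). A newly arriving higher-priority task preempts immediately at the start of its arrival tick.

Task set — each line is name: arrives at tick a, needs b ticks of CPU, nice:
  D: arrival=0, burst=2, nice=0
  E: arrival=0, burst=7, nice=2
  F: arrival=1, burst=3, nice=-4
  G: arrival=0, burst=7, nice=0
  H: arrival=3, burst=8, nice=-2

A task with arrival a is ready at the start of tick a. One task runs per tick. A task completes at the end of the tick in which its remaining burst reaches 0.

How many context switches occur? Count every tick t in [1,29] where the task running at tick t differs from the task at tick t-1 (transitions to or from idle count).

context switches = 6

t=0: ready={D,E,G} → run D
t=1: ready={D,E,F,G} → run F
t=2: ready={D,E,F,G} → run F
t=3: ready={D,E,F,G,H} → run F
t=4: ready={D,E,G,H} → run H
t=5: ready={D,E,G,H} → run H
t=6: ready={D,E,G,H} → run H
t=7: ready={D,E,G,H} → run H
t=8: ready={D,E,G,H} → run H
t=9: ready={D,E,G,H} → run H
t=10: ready={D,E,G,H} → run H
t=11: ready={D,E,G,H} → run H
t=12: ready={D,E,G} → run D
t=13: ready={E,G} → run G
t=14: ready={E,G} → run G
t=15: ready={E,G} → run G
t=16: ready={E,G} → run G
t=17: ready={E,G} → run G
t=18: ready={E,G} → run G
t=19: ready={E,G} → run G
t=20: ready={E} → run E
t=21: ready={E} → run E
t=22: ready={E} → run E
t=23: ready={E} → run E
t=24: ready={E} → run E
t=25: ready={E} → run E
t=26: ready={E} → run E
t=27: (idle)
t=28: (idle)
t=29: (idle)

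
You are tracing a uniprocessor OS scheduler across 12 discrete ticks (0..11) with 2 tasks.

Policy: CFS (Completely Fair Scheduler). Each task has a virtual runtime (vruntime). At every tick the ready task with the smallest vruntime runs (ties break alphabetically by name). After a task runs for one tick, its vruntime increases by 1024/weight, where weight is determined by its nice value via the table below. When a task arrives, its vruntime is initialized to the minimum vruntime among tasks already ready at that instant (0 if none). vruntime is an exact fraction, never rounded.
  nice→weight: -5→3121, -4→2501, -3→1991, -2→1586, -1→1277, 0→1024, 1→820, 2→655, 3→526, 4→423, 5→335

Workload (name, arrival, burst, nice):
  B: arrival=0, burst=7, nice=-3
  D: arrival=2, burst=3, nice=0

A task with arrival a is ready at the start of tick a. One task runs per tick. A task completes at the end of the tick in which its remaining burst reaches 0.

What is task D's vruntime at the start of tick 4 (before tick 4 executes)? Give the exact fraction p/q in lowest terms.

vruntime(D, start of tick 4) = 4039/1991

t=0: vr[B=0] → run B
t=1: vr[B=1024/1991] → run B
t=2: vr[B=2048/1991 D=2048/1991] → run B
t=3: vr[B=3072/1991 D=2048/1991] → run D
t=4: vr[B=3072/1991 D=4039/1991] → run B
t=5: vr[B=4096/1991 D=4039/1991] → run D
t=6: vr[B=4096/1991 D=6030/1991] → run B
t=7: vr[B=5120/1991 D=6030/1991] → run B
t=8: vr[B=6144/1991 D=6030/1991] → run D
t=9: vr[B=6144/1991] → run B
t=10: (idle)
t=11: (idle)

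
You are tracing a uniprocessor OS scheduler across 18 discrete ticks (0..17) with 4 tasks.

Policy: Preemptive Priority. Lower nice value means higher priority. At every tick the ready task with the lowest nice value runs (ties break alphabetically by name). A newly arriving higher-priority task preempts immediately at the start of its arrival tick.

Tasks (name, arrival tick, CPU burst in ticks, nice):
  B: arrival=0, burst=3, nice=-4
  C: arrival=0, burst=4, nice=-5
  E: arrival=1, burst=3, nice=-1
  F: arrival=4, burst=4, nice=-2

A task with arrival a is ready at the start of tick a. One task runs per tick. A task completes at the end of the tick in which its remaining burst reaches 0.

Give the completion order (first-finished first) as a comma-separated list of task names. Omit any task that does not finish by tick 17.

completion order = C, B, F, E

t=0: ready={B,C} → run C
t=1: ready={B,C,E} → run C
t=2: ready={B,C,E} → run C
t=3: ready={B,C,E} → run C
t=4: ready={B,E,F} → run B
t=5: ready={B,E,F} → run B
t=6: ready={B,E,F} → run B
t=7: ready={E,F} → run F
t=8: ready={E,F} → run F
t=9: ready={E,F} → run F
t=10: ready={E,F} → run F
t=11: ready={E} → run E
t=12: ready={E} → run E
t=13: ready={E} → run E
t=14: (idle)
t=15: (idle)
t=16: (idle)
t=17: (idle)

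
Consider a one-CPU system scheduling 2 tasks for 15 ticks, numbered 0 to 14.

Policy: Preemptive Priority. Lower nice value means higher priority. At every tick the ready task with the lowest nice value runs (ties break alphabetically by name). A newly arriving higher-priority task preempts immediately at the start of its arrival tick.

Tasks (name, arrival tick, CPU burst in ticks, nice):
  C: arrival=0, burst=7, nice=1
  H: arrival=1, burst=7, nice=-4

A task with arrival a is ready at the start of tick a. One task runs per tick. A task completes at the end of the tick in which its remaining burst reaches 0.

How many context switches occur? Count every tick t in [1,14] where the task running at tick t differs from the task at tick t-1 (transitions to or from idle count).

t=0: ready={C} → run C
t=1: ready={C,H} → run H
t=2: ready={C,H} → run H
t=3: ready={C,H} → run H
t=4: ready={C,H} → run H
t=5: ready={C,H} → run H
t=6: ready={C,H} → run H
t=7: ready={C,H} → run H
t=8: ready={C} → run C
t=9: ready={C} → run C
t=10: ready={C} → run C
t=11: ready={C} → run C
t=12: ready={C} → run C
t=13: ready={C} → run C
t=14: (idle)

context switches = 3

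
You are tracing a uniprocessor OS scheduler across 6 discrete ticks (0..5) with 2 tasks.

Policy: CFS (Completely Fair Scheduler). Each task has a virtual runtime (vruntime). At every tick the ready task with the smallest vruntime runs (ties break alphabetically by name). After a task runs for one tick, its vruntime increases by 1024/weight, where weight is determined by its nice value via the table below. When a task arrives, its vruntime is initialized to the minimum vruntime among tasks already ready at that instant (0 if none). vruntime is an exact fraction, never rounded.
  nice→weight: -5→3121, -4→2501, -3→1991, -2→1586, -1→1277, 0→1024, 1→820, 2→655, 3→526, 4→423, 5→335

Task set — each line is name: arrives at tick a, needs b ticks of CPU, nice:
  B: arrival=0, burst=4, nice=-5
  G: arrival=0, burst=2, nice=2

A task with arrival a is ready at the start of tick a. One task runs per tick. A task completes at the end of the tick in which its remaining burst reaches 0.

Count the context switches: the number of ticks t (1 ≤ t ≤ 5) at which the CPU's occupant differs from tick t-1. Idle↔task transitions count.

context switches = 3

t=0: vr[B=0 G=0] → run B
t=1: vr[B=1024/3121 G=0] → run G
t=2: vr[B=1024/3121 G=1024/655] → run B
t=3: vr[B=2048/3121 G=1024/655] → run B
t=4: vr[B=3072/3121 G=1024/655] → run B
t=5: vr[G=1024/655] → run G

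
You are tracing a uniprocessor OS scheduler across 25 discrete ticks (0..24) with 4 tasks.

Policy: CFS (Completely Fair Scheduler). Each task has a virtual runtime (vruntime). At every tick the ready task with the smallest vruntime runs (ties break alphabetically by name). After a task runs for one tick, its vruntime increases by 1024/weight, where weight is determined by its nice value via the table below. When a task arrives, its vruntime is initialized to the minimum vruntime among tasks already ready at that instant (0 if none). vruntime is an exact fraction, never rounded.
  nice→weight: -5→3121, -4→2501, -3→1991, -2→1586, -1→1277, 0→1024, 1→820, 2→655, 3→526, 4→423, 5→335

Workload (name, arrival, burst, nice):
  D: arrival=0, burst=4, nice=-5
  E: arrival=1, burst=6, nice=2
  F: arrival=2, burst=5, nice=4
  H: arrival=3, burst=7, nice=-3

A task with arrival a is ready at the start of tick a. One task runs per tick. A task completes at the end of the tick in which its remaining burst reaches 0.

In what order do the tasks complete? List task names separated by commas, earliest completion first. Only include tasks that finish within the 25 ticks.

t=0: vr[D=0] → run D
t=1: vr[D=1024/3121 E=1024/3121] → run D
t=2: vr[D=2048/3121 E=1024/3121 F=1024/3121] → run E
t=3: vr[D=2048/3121 E=3866624/2044255 F=1024/3121 H=1024/3121] → run F
t=4: vr[D=2048/3121 E=3866624/2044255 F=3629056/1320183 H=1024/3121] → run H
t=5: vr[D=2048/3121 E=3866624/2044255 F=3629056/1320183 H=5234688/6213911] → run D
t=6: vr[D=3072/3121 E=3866624/2044255 F=3629056/1320183 H=5234688/6213911] → run H
t=7: vr[D=3072/3121 E=3866624/2044255 F=3629056/1320183 H=8430592/6213911] → run D
t=8: vr[E=3866624/2044255 F=3629056/1320183 H=8430592/6213911] → run H
t=9: vr[E=3866624/2044255 F=3629056/1320183 H=11626496/6213911] → run H
t=10: vr[E=3866624/2044255 F=3629056/1320183 H=14822400/6213911] → run E
t=11: vr[E=7062528/2044255 F=3629056/1320183 H=14822400/6213911] → run H
t=12: vr[E=7062528/2044255 F=3629056/1320183 H=18018304/6213911] → run F
t=13: vr[E=7062528/2044255 F=6824960/1320183 H=18018304/6213911] → run H
t=14: vr[E=7062528/2044255 F=6824960/1320183 H=21214208/6213911] → run H
t=15: vr[E=7062528/2044255 F=6824960/1320183] → run E
t=16: vr[E=10258432/2044255 F=6824960/1320183] → run E
t=17: vr[E=13454336/2044255 F=6824960/1320183] → run F
t=18: vr[E=13454336/2044255 F=3340288/440061] → run E
t=19: vr[E=3330048/408851 F=3340288/440061] → run F
t=20: vr[E=3330048/408851 F=13216768/1320183] → run E
t=21: vr[F=13216768/1320183] → run F
t=22: (idle)
t=23: (idle)
t=24: (idle)

completion order = D, H, E, F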